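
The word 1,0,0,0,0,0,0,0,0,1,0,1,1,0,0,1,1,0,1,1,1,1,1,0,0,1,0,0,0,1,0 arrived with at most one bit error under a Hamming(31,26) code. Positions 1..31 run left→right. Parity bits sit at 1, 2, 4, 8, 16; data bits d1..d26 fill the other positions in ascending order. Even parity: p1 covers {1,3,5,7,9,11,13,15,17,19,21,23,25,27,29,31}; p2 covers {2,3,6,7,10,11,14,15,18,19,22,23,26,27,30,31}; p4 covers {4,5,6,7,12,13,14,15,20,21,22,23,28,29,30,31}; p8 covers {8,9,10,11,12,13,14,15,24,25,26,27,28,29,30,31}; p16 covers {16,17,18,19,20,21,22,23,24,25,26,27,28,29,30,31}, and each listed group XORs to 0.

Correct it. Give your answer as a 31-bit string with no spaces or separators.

s1 (pos 1,3,5,7,9,11,13,15,17,19,21,23,25,27,29,31): 1⊕0⊕0⊕0⊕0⊕0⊕1⊕0⊕1⊕1⊕1⊕1⊕0⊕0⊕0⊕0 = 0
s2 (pos 2,3,6,7,10,11,14,15,18,19,22,23,26,27,30,31): 0⊕0⊕0⊕0⊕1⊕0⊕0⊕0⊕0⊕1⊕1⊕1⊕1⊕0⊕1⊕0 = 0
s4 (pos 4,5,6,7,12,13,14,15,20,21,22,23,28,29,30,31): 0⊕0⊕0⊕0⊕1⊕1⊕0⊕0⊕1⊕1⊕1⊕1⊕0⊕0⊕1⊕0 = 1
s8 (pos 8,9,10,11,12,13,14,15,24,25,26,27,28,29,30,31): 0⊕0⊕1⊕0⊕1⊕1⊕0⊕0⊕0⊕0⊕1⊕0⊕0⊕0⊕1⊕0 = 1
s16 (pos 16,17,18,19,20,21,22,23,24,25,26,27,28,29,30,31): 1⊕1⊕0⊕1⊕1⊕1⊕1⊕1⊕0⊕0⊕1⊕0⊕0⊕0⊕1⊕0 = 1
Syndrome s16…s1 = 11100 → error at position 28.
Flip position 28: 1000000001011001101111100100010 → 1000000001011001101111100101010

1000000001011001101111100101010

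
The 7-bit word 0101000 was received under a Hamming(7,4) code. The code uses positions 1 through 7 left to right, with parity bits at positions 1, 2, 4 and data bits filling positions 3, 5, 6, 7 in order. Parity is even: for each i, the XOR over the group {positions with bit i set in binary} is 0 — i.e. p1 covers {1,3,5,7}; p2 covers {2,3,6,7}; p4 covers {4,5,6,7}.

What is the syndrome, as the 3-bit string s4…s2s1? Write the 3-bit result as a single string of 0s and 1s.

110

s1 (pos 1,3,5,7): 0⊕0⊕0⊕0 = 0
s2 (pos 2,3,6,7): 1⊕0⊕0⊕0 = 1
s4 (pos 4,5,6,7): 1⊕0⊕0⊕0 = 1
Syndrome s4…s1 = 110 → error at position 6.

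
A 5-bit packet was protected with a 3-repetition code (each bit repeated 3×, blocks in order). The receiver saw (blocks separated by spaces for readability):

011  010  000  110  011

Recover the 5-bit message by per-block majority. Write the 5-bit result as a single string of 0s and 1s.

10011

Block 1 (011): 2 ones → 1
Block 2 (010): 1 one → 0
Block 3 (000): 0 ones → 0
Block 4 (110): 2 ones → 1
Block 5 (011): 2 ones → 1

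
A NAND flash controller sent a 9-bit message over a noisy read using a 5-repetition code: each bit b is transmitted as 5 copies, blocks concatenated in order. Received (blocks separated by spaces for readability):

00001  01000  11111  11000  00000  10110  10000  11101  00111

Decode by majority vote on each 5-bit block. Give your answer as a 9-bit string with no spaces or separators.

001001011

Block 1 (00001): 1 one → 0
Block 2 (01000): 1 one → 0
Block 3 (11111): 5 ones → 1
Block 4 (11000): 2 ones → 0
Block 5 (00000): 0 ones → 0
Block 6 (10110): 3 ones → 1
Block 7 (10000): 1 one → 0
Block 8 (11101): 4 ones → 1
Block 9 (00111): 3 ones → 1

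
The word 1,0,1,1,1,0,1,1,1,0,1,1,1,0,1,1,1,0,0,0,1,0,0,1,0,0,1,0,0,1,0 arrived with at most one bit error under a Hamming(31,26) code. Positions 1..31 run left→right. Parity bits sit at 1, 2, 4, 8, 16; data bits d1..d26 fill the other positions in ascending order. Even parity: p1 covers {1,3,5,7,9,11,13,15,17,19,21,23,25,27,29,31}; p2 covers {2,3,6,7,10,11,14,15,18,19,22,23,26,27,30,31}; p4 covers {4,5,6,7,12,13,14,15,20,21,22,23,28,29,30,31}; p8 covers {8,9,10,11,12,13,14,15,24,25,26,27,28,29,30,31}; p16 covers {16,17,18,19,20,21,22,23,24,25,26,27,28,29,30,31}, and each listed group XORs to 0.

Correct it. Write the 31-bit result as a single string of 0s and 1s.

s1 (pos 1,3,5,7,9,11,13,15,17,19,21,23,25,27,29,31): 1⊕1⊕1⊕1⊕1⊕1⊕1⊕1⊕1⊕0⊕1⊕0⊕0⊕1⊕0⊕0 = 1
s2 (pos 2,3,6,7,10,11,14,15,18,19,22,23,26,27,30,31): 0⊕1⊕0⊕1⊕0⊕1⊕0⊕1⊕0⊕0⊕0⊕0⊕0⊕1⊕1⊕0 = 0
s4 (pos 4,5,6,7,12,13,14,15,20,21,22,23,28,29,30,31): 1⊕1⊕0⊕1⊕1⊕1⊕0⊕1⊕0⊕1⊕0⊕0⊕0⊕0⊕1⊕0 = 0
s8 (pos 8,9,10,11,12,13,14,15,24,25,26,27,28,29,30,31): 1⊕1⊕0⊕1⊕1⊕1⊕0⊕1⊕1⊕0⊕0⊕1⊕0⊕0⊕1⊕0 = 1
s16 (pos 16,17,18,19,20,21,22,23,24,25,26,27,28,29,30,31): 1⊕1⊕0⊕0⊕0⊕1⊕0⊕0⊕1⊕0⊕0⊕1⊕0⊕0⊕1⊕0 = 0
Syndrome s16…s1 = 01001 → error at position 9.
Flip position 9: 1011101110111011100010010010010 → 1011101100111011100010010010010

1011101100111011100010010010010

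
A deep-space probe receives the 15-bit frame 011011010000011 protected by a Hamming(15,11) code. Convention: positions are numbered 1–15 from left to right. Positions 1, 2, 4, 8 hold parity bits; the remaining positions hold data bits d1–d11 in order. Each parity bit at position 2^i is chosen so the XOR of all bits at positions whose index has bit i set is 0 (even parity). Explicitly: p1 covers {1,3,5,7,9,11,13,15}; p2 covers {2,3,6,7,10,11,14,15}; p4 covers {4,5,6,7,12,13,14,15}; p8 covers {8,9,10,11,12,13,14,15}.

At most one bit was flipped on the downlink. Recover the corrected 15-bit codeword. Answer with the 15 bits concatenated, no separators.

s1 (pos 1,3,5,7,9,11,13,15): 0⊕1⊕1⊕0⊕0⊕0⊕0⊕1 = 1
s2 (pos 2,3,6,7,10,11,14,15): 1⊕1⊕1⊕0⊕0⊕0⊕1⊕1 = 1
s4 (pos 4,5,6,7,12,13,14,15): 0⊕1⊕1⊕0⊕0⊕0⊕1⊕1 = 0
s8 (pos 8,9,10,11,12,13,14,15): 1⊕0⊕0⊕0⊕0⊕0⊕1⊕1 = 1
Syndrome s8…s1 = 1011 → error at position 11.
Flip position 11: 011011010000011 → 011011010010011

011011010010011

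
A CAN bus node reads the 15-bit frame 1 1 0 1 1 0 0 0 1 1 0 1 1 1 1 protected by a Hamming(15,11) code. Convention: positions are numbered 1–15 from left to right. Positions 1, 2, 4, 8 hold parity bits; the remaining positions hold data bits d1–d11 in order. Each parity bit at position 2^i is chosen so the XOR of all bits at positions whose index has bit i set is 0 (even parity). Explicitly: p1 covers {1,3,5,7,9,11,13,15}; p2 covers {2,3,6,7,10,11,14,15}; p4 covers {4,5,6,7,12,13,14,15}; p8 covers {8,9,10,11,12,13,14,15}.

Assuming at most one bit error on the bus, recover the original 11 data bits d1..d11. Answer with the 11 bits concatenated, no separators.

s1 (pos 1,3,5,7,9,11,13,15): 1⊕0⊕1⊕0⊕1⊕0⊕1⊕1 = 1
s2 (pos 2,3,6,7,10,11,14,15): 1⊕0⊕0⊕0⊕1⊕0⊕1⊕1 = 0
s4 (pos 4,5,6,7,12,13,14,15): 1⊕1⊕0⊕0⊕1⊕1⊕1⊕1 = 0
s8 (pos 8,9,10,11,12,13,14,15): 0⊕1⊕1⊕0⊕1⊕1⊕1⊕1 = 0
Syndrome s8…s1 = 0001 → error at position 1.
Flip position 1: 110110001101111 → 010110001101111
Read data bits from positions 3,5,6,7,9,10,11,12,13,14,15: 01001101111

01001101111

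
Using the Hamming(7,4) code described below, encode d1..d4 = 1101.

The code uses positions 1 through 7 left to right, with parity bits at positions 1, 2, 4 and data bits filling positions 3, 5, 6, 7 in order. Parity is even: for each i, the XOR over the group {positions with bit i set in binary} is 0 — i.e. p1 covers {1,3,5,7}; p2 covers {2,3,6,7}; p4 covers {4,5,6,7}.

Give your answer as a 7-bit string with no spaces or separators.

1010101

Place data at non-parity positions: p1 p2 1 p4 1 0 1
p1 (pos 1,3,5,7): XOR of data positions = 1⊕1⊕1 = 1
p2 (pos 2,3,6,7): XOR of data positions = 1⊕0⊕1 = 0
p4 (pos 4,5,6,7): XOR of data positions = 1⊕0⊕1 = 0
Codeword: 1010101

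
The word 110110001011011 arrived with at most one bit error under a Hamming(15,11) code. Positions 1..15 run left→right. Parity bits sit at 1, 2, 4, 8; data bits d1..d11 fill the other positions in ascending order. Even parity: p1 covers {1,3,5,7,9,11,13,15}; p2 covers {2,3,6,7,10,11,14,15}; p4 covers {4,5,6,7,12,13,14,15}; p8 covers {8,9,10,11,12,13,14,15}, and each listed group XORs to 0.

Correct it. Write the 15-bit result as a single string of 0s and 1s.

110110001011111

s1 (pos 1,3,5,7,9,11,13,15): 1⊕0⊕1⊕0⊕1⊕1⊕0⊕1 = 1
s2 (pos 2,3,6,7,10,11,14,15): 1⊕0⊕0⊕0⊕0⊕1⊕1⊕1 = 0
s4 (pos 4,5,6,7,12,13,14,15): 1⊕1⊕0⊕0⊕1⊕0⊕1⊕1 = 1
s8 (pos 8,9,10,11,12,13,14,15): 0⊕1⊕0⊕1⊕1⊕0⊕1⊕1 = 1
Syndrome s8…s1 = 1101 → error at position 13.
Flip position 13: 110110001011011 → 110110001011111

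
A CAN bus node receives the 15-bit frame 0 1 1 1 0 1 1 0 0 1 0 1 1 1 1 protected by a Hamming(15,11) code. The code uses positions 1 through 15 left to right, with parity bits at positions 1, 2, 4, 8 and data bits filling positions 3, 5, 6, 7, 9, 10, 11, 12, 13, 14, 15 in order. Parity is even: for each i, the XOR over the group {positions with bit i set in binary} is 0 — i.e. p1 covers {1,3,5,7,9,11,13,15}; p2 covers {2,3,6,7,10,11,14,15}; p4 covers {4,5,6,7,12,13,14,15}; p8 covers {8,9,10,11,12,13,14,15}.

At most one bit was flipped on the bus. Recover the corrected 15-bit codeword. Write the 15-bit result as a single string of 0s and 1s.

s1 (pos 1,3,5,7,9,11,13,15): 0⊕1⊕0⊕1⊕0⊕0⊕1⊕1 = 0
s2 (pos 2,3,6,7,10,11,14,15): 1⊕1⊕1⊕1⊕1⊕0⊕1⊕1 = 1
s4 (pos 4,5,6,7,12,13,14,15): 1⊕0⊕1⊕1⊕1⊕1⊕1⊕1 = 1
s8 (pos 8,9,10,11,12,13,14,15): 0⊕0⊕1⊕0⊕1⊕1⊕1⊕1 = 1
Syndrome s8…s1 = 1110 → error at position 14.
Flip position 14: 011101100101111 → 011101100101101

011101100101101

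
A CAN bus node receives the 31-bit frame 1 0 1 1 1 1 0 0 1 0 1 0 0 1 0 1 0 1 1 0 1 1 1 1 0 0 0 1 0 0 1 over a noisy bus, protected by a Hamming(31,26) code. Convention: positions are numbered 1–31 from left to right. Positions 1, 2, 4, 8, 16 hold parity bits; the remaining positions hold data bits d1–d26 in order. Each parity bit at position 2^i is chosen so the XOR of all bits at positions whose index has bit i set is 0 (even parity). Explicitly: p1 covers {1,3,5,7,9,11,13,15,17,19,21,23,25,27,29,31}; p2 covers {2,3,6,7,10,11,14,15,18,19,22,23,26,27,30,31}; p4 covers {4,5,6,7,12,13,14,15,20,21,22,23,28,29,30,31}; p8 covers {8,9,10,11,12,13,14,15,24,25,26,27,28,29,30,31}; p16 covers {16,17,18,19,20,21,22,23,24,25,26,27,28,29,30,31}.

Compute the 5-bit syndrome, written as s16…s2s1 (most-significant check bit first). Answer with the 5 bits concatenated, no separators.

s1 (pos 1,3,5,7,9,11,13,15,17,19,21,23,25,27,29,31): 1⊕1⊕1⊕0⊕1⊕1⊕0⊕0⊕0⊕1⊕1⊕1⊕0⊕0⊕0⊕1 = 1
s2 (pos 2,3,6,7,10,11,14,15,18,19,22,23,26,27,30,31): 0⊕1⊕1⊕0⊕0⊕1⊕1⊕0⊕1⊕1⊕1⊕1⊕0⊕0⊕0⊕1 = 1
s4 (pos 4,5,6,7,12,13,14,15,20,21,22,23,28,29,30,31): 1⊕1⊕1⊕0⊕0⊕0⊕1⊕0⊕0⊕1⊕1⊕1⊕1⊕0⊕0⊕1 = 1
s8 (pos 8,9,10,11,12,13,14,15,24,25,26,27,28,29,30,31): 0⊕1⊕0⊕1⊕0⊕0⊕1⊕0⊕1⊕0⊕0⊕0⊕1⊕0⊕0⊕1 = 0
s16 (pos 16,17,18,19,20,21,22,23,24,25,26,27,28,29,30,31): 1⊕0⊕1⊕1⊕0⊕1⊕1⊕1⊕1⊕0⊕0⊕0⊕1⊕0⊕0⊕1 = 1
Syndrome s16…s1 = 10111 → error at position 23.

10111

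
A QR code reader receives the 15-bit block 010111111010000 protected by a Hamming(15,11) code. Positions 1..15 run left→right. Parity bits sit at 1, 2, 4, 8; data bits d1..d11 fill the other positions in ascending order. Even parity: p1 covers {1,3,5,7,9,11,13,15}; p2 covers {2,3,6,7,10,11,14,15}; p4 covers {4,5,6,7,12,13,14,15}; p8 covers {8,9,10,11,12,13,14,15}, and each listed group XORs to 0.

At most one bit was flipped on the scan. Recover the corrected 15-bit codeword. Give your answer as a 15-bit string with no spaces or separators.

s1 (pos 1,3,5,7,9,11,13,15): 0⊕0⊕1⊕1⊕1⊕1⊕0⊕0 = 0
s2 (pos 2,3,6,7,10,11,14,15): 1⊕0⊕1⊕1⊕0⊕1⊕0⊕0 = 0
s4 (pos 4,5,6,7,12,13,14,15): 1⊕1⊕1⊕1⊕0⊕0⊕0⊕0 = 0
s8 (pos 8,9,10,11,12,13,14,15): 1⊕1⊕0⊕1⊕0⊕0⊕0⊕0 = 1
Syndrome s8…s1 = 1000 → error at position 8.
Flip position 8: 010111111010000 → 010111101010000

010111101010000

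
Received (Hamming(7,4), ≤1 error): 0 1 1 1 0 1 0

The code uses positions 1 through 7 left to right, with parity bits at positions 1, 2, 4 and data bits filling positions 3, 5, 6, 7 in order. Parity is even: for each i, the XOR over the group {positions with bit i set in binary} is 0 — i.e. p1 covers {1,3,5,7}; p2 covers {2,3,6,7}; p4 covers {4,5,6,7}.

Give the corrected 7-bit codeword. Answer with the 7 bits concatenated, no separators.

s1 (pos 1,3,5,7): 0⊕1⊕0⊕0 = 1
s2 (pos 2,3,6,7): 1⊕1⊕1⊕0 = 1
s4 (pos 4,5,6,7): 1⊕0⊕1⊕0 = 0
Syndrome s4…s1 = 011 → error at position 3.
Flip position 3: 0111010 → 0101010

0101010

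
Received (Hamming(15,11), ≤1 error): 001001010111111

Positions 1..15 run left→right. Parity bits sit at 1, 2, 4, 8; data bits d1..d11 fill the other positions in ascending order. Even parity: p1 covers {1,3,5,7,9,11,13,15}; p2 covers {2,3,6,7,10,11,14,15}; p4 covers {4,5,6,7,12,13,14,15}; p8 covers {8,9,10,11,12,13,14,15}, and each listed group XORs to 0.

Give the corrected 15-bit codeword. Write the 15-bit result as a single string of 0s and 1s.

001001010110111

s1 (pos 1,3,5,7,9,11,13,15): 0⊕1⊕0⊕0⊕0⊕1⊕1⊕1 = 0
s2 (pos 2,3,6,7,10,11,14,15): 0⊕1⊕1⊕0⊕1⊕1⊕1⊕1 = 0
s4 (pos 4,5,6,7,12,13,14,15): 0⊕0⊕1⊕0⊕1⊕1⊕1⊕1 = 1
s8 (pos 8,9,10,11,12,13,14,15): 1⊕0⊕1⊕1⊕1⊕1⊕1⊕1 = 1
Syndrome s8…s1 = 1100 → error at position 12.
Flip position 12: 001001010111111 → 001001010110111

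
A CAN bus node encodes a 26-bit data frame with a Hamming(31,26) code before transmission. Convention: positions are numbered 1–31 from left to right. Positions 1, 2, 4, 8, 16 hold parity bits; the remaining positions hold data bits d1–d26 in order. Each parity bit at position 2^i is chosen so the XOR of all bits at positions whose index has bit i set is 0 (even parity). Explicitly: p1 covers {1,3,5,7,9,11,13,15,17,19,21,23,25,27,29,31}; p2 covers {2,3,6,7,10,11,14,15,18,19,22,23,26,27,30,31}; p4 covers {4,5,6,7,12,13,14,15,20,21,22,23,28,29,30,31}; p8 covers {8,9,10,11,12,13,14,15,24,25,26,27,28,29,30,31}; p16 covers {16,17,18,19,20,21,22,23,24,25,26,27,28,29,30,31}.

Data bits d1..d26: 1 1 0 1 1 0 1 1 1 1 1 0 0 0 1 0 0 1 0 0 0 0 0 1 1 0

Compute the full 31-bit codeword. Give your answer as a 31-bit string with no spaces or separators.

1110101010111110000100100000110

Place data at non-parity positions: p1 p2 1 p4 1 0 1 p8 1 0 1 1 1 1 1 p16 0 0 0 1 0 0 1 0 0 0 0 0 1 1 0
p1 (pos 1,3,5,7,9,11,13,15,17,19,21,23,25,27,29,31): XOR of data positions = 1⊕1⊕1⊕1⊕1⊕1⊕1⊕0⊕0⊕0⊕1⊕0⊕0⊕1⊕0 = 1
p2 (pos 2,3,6,7,10,11,14,15,18,19,22,23,26,27,30,31): XOR of data positions = 1⊕0⊕1⊕0⊕1⊕1⊕1⊕0⊕0⊕0⊕1⊕0⊕0⊕1⊕0 = 1
p4 (pos 4,5,6,7,12,13,14,15,20,21,22,23,28,29,30,31): XOR of data positions = 1⊕0⊕1⊕1⊕1⊕1⊕1⊕1⊕0⊕0⊕1⊕0⊕1⊕1⊕0 = 0
p8 (pos 8,9,10,11,12,13,14,15,24,25,26,27,28,29,30,31): XOR of data positions = 1⊕0⊕1⊕1⊕1⊕1⊕1⊕0⊕0⊕0⊕0⊕0⊕1⊕1⊕0 = 0
p16 (pos 16,17,18,19,20,21,22,23,24,25,26,27,28,29,30,31): XOR of data positions = 0⊕0⊕0⊕1⊕0⊕0⊕1⊕0⊕0⊕0⊕0⊕0⊕1⊕1⊕0 = 0
Codeword: 1110101010111110000100100000110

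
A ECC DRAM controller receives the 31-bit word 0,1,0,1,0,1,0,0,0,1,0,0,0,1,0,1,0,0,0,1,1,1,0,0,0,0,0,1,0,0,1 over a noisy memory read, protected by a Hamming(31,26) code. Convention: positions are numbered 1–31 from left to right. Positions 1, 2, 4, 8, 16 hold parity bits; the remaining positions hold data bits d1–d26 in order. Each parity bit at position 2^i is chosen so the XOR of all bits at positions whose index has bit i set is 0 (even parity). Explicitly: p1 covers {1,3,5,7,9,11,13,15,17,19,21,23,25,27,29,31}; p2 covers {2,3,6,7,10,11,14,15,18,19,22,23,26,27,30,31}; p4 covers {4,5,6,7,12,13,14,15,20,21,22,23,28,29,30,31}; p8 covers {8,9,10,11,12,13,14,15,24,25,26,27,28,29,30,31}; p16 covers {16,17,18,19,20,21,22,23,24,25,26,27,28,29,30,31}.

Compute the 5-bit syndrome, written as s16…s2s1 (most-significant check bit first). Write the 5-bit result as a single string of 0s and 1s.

s1 (pos 1,3,5,7,9,11,13,15,17,19,21,23,25,27,29,31): 0⊕0⊕0⊕0⊕0⊕0⊕0⊕0⊕0⊕0⊕1⊕0⊕0⊕0⊕0⊕1 = 0
s2 (pos 2,3,6,7,10,11,14,15,18,19,22,23,26,27,30,31): 1⊕0⊕1⊕0⊕1⊕0⊕1⊕0⊕0⊕0⊕1⊕0⊕0⊕0⊕0⊕1 = 0
s4 (pos 4,5,6,7,12,13,14,15,20,21,22,23,28,29,30,31): 1⊕0⊕1⊕0⊕0⊕0⊕1⊕0⊕1⊕1⊕1⊕0⊕1⊕0⊕0⊕1 = 0
s8 (pos 8,9,10,11,12,13,14,15,24,25,26,27,28,29,30,31): 0⊕0⊕1⊕0⊕0⊕0⊕1⊕0⊕0⊕0⊕0⊕0⊕1⊕0⊕0⊕1 = 0
s16 (pos 16,17,18,19,20,21,22,23,24,25,26,27,28,29,30,31): 1⊕0⊕0⊕0⊕1⊕1⊕1⊕0⊕0⊕0⊕0⊕0⊕1⊕0⊕0⊕1 = 0
Syndrome s16…s1 = 00000 → no error.

00000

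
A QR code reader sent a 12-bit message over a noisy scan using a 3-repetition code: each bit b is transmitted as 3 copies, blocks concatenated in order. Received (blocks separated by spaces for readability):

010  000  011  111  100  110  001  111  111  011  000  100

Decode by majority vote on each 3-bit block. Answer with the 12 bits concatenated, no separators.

001101011100

Block 1 (010): 1 one → 0
Block 2 (000): 0 ones → 0
Block 3 (011): 2 ones → 1
Block 4 (111): 3 ones → 1
Block 5 (100): 1 one → 0
Block 6 (110): 2 ones → 1
Block 7 (001): 1 one → 0
Block 8 (111): 3 ones → 1
Block 9 (111): 3 ones → 1
Block 10 (011): 2 ones → 1
Block 11 (000): 0 ones → 0
Block 12 (100): 1 one → 0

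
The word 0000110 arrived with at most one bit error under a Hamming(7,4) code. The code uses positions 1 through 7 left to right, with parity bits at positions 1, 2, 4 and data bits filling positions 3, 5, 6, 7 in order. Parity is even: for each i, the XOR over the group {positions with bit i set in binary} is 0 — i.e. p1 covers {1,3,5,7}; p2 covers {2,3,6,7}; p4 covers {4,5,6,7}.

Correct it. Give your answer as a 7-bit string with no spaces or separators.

0010110

s1 (pos 1,3,5,7): 0⊕0⊕1⊕0 = 1
s2 (pos 2,3,6,7): 0⊕0⊕1⊕0 = 1
s4 (pos 4,5,6,7): 0⊕1⊕1⊕0 = 0
Syndrome s4…s1 = 011 → error at position 3.
Flip position 3: 0000110 → 0010110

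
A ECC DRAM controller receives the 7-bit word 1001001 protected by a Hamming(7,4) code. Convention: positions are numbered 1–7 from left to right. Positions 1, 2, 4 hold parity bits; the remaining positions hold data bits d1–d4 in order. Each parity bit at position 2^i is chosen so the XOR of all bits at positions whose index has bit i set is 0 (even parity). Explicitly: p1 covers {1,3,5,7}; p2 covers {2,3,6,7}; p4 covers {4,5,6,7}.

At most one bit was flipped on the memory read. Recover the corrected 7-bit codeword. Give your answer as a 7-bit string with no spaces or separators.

s1 (pos 1,3,5,7): 1⊕0⊕0⊕1 = 0
s2 (pos 2,3,6,7): 0⊕0⊕0⊕1 = 1
s4 (pos 4,5,6,7): 1⊕0⊕0⊕1 = 0
Syndrome s4…s1 = 010 → error at position 2.
Flip position 2: 1001001 → 1101001

1101001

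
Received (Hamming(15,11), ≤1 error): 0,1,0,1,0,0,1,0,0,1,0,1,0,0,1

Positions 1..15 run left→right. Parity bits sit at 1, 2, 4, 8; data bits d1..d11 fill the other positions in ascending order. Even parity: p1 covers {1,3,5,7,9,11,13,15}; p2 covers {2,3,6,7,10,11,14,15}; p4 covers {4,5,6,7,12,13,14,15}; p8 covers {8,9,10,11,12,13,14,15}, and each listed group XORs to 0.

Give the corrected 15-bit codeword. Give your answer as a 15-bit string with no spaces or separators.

s1 (pos 1,3,5,7,9,11,13,15): 0⊕0⊕0⊕1⊕0⊕0⊕0⊕1 = 0
s2 (pos 2,3,6,7,10,11,14,15): 1⊕0⊕0⊕1⊕1⊕0⊕0⊕1 = 0
s4 (pos 4,5,6,7,12,13,14,15): 1⊕0⊕0⊕1⊕1⊕0⊕0⊕1 = 0
s8 (pos 8,9,10,11,12,13,14,15): 0⊕0⊕1⊕0⊕1⊕0⊕0⊕1 = 1
Syndrome s8…s1 = 1000 → error at position 8.
Flip position 8: 010100100101001 → 010100110101001

010100110101001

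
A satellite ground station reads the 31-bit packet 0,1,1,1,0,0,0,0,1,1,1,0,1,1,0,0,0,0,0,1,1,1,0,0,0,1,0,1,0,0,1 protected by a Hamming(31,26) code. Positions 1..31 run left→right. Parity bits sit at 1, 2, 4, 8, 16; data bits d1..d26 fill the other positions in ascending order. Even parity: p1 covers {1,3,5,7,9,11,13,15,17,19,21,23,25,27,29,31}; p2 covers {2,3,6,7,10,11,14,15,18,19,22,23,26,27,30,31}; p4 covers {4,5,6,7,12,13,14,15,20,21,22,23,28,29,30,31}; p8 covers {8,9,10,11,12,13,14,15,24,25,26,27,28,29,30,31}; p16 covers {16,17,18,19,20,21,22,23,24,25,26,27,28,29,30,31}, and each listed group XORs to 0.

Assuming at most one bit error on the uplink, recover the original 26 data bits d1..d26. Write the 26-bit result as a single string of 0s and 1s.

10001110110000111000101001

s1 (pos 1,3,5,7,9,11,13,15,17,19,21,23,25,27,29,31): 0⊕1⊕0⊕0⊕1⊕1⊕1⊕0⊕0⊕0⊕1⊕0⊕0⊕0⊕0⊕1 = 0
s2 (pos 2,3,6,7,10,11,14,15,18,19,22,23,26,27,30,31): 1⊕1⊕0⊕0⊕1⊕1⊕1⊕0⊕0⊕0⊕1⊕0⊕1⊕0⊕0⊕1 = 0
s4 (pos 4,5,6,7,12,13,14,15,20,21,22,23,28,29,30,31): 1⊕0⊕0⊕0⊕0⊕1⊕1⊕0⊕1⊕1⊕1⊕0⊕1⊕0⊕0⊕1 = 0
s8 (pos 8,9,10,11,12,13,14,15,24,25,26,27,28,29,30,31): 0⊕1⊕1⊕1⊕0⊕1⊕1⊕0⊕0⊕0⊕1⊕0⊕1⊕0⊕0⊕1 = 0
s16 (pos 16,17,18,19,20,21,22,23,24,25,26,27,28,29,30,31): 0⊕0⊕0⊕0⊕1⊕1⊕1⊕0⊕0⊕0⊕1⊕0⊕1⊕0⊕0⊕1 = 0
Syndrome s16…s1 = 00000 → no error.
Read data bits from positions 3,5,6,7,9,10,11,12,13,14,15,17,18,19,20,21,22,23,24,25,26,27,28,29,30,31: 10001110110000111000101001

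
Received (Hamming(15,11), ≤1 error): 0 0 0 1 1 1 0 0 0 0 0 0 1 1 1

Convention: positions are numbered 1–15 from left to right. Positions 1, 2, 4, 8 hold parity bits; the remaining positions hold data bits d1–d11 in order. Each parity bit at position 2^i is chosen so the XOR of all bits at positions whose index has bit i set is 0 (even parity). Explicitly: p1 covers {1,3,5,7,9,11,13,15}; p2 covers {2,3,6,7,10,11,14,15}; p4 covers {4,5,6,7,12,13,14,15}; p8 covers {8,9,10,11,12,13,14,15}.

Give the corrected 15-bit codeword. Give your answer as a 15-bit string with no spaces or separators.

000111000010111

s1 (pos 1,3,5,7,9,11,13,15): 0⊕0⊕1⊕0⊕0⊕0⊕1⊕1 = 1
s2 (pos 2,3,6,7,10,11,14,15): 0⊕0⊕1⊕0⊕0⊕0⊕1⊕1 = 1
s4 (pos 4,5,6,7,12,13,14,15): 1⊕1⊕1⊕0⊕0⊕1⊕1⊕1 = 0
s8 (pos 8,9,10,11,12,13,14,15): 0⊕0⊕0⊕0⊕0⊕1⊕1⊕1 = 1
Syndrome s8…s1 = 1011 → error at position 11.
Flip position 11: 000111000000111 → 000111000010111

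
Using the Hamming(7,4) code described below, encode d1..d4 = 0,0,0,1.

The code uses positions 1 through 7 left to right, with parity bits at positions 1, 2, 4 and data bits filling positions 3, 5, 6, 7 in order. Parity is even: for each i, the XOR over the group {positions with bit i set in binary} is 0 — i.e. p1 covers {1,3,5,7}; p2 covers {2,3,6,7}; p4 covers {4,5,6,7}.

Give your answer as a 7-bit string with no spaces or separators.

1101001

Place data at non-parity positions: p1 p2 0 p4 0 0 1
p1 (pos 1,3,5,7): XOR of data positions = 0⊕0⊕1 = 1
p2 (pos 2,3,6,7): XOR of data positions = 0⊕0⊕1 = 1
p4 (pos 4,5,6,7): XOR of data positions = 0⊕0⊕1 = 1
Codeword: 1101001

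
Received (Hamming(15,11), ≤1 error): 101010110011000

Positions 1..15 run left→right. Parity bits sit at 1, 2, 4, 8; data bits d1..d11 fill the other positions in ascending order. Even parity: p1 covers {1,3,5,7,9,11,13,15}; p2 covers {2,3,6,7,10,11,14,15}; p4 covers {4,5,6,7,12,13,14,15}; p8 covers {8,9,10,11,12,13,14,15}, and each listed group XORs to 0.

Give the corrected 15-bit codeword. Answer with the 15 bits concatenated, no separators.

s1 (pos 1,3,5,7,9,11,13,15): 1⊕1⊕1⊕1⊕0⊕1⊕0⊕0 = 1
s2 (pos 2,3,6,7,10,11,14,15): 0⊕1⊕0⊕1⊕0⊕1⊕0⊕0 = 1
s4 (pos 4,5,6,7,12,13,14,15): 0⊕1⊕0⊕1⊕1⊕0⊕0⊕0 = 1
s8 (pos 8,9,10,11,12,13,14,15): 1⊕0⊕0⊕1⊕1⊕0⊕0⊕0 = 1
Syndrome s8…s1 = 1111 → error at position 15.
Flip position 15: 101010110011000 → 101010110011001

101010110011001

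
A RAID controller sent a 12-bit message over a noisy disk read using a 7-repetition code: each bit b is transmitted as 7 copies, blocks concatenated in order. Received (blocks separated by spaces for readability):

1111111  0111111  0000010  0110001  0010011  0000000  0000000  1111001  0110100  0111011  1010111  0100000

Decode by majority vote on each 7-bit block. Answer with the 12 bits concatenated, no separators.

Block 1 (1111111): 7 ones → 1
Block 2 (0111111): 6 ones → 1
Block 3 (0000010): 1 one → 0
Block 4 (0110001): 3 ones → 0
Block 5 (0010011): 3 ones → 0
Block 6 (0000000): 0 ones → 0
Block 7 (0000000): 0 ones → 0
Block 8 (1111001): 5 ones → 1
Block 9 (0110100): 3 ones → 0
Block 10 (0111011): 5 ones → 1
Block 11 (1010111): 5 ones → 1
Block 12 (0100000): 1 one → 0

110000010110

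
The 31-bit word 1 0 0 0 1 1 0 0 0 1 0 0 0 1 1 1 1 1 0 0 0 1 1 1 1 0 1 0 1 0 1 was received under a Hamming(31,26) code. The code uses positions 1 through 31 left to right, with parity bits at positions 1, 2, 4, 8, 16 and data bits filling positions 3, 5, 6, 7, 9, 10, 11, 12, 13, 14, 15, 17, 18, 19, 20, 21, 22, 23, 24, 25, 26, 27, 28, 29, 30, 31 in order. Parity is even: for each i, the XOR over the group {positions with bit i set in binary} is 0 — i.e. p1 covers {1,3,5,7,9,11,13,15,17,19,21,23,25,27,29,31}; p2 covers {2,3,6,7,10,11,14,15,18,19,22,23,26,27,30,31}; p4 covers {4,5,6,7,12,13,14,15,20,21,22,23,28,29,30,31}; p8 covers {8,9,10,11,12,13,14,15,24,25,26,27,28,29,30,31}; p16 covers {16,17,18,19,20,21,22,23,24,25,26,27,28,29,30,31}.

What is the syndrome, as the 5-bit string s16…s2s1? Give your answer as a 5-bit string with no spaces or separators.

00011

s1 (pos 1,3,5,7,9,11,13,15,17,19,21,23,25,27,29,31): 1⊕0⊕1⊕0⊕0⊕0⊕0⊕1⊕1⊕0⊕0⊕1⊕1⊕1⊕1⊕1 = 1
s2 (pos 2,3,6,7,10,11,14,15,18,19,22,23,26,27,30,31): 0⊕0⊕1⊕0⊕1⊕0⊕1⊕1⊕1⊕0⊕1⊕1⊕0⊕1⊕0⊕1 = 1
s4 (pos 4,5,6,7,12,13,14,15,20,21,22,23,28,29,30,31): 0⊕1⊕1⊕0⊕0⊕0⊕1⊕1⊕0⊕0⊕1⊕1⊕0⊕1⊕0⊕1 = 0
s8 (pos 8,9,10,11,12,13,14,15,24,25,26,27,28,29,30,31): 0⊕0⊕1⊕0⊕0⊕0⊕1⊕1⊕1⊕1⊕0⊕1⊕0⊕1⊕0⊕1 = 0
s16 (pos 16,17,18,19,20,21,22,23,24,25,26,27,28,29,30,31): 1⊕1⊕1⊕0⊕0⊕0⊕1⊕1⊕1⊕1⊕0⊕1⊕0⊕1⊕0⊕1 = 0
Syndrome s16…s1 = 00011 → error at position 3.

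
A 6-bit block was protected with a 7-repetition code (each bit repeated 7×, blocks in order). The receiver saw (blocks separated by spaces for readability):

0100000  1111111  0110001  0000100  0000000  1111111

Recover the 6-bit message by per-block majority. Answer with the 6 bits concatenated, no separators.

010001

Block 1 (0100000): 1 one → 0
Block 2 (1111111): 7 ones → 1
Block 3 (0110001): 3 ones → 0
Block 4 (0000100): 1 one → 0
Block 5 (0000000): 0 ones → 0
Block 6 (1111111): 7 ones → 1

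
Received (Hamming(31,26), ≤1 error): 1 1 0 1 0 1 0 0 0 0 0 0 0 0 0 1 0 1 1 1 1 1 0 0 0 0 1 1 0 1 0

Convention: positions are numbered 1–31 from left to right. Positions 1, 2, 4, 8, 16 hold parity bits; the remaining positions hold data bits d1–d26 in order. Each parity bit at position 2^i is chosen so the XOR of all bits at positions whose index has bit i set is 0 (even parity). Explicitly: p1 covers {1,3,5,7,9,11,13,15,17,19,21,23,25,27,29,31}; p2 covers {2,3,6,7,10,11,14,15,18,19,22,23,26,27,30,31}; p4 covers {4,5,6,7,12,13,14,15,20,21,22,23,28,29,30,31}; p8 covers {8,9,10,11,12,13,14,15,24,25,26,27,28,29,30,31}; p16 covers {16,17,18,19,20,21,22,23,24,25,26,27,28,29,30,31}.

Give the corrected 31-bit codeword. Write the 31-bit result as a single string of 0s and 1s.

1101010000000001011111000011000

s1 (pos 1,3,5,7,9,11,13,15,17,19,21,23,25,27,29,31): 1⊕0⊕0⊕0⊕0⊕0⊕0⊕0⊕0⊕1⊕1⊕0⊕0⊕1⊕0⊕0 = 0
s2 (pos 2,3,6,7,10,11,14,15,18,19,22,23,26,27,30,31): 1⊕0⊕1⊕0⊕0⊕0⊕0⊕0⊕1⊕1⊕1⊕0⊕0⊕1⊕1⊕0 = 1
s4 (pos 4,5,6,7,12,13,14,15,20,21,22,23,28,29,30,31): 1⊕0⊕1⊕0⊕0⊕0⊕0⊕0⊕1⊕1⊕1⊕0⊕1⊕0⊕1⊕0 = 1
s8 (pos 8,9,10,11,12,13,14,15,24,25,26,27,28,29,30,31): 0⊕0⊕0⊕0⊕0⊕0⊕0⊕0⊕0⊕0⊕0⊕1⊕1⊕0⊕1⊕0 = 1
s16 (pos 16,17,18,19,20,21,22,23,24,25,26,27,28,29,30,31): 1⊕0⊕1⊕1⊕1⊕1⊕1⊕0⊕0⊕0⊕0⊕1⊕1⊕0⊕1⊕0 = 1
Syndrome s16…s1 = 11110 → error at position 30.
Flip position 30: 1101010000000001011111000011010 → 1101010000000001011111000011000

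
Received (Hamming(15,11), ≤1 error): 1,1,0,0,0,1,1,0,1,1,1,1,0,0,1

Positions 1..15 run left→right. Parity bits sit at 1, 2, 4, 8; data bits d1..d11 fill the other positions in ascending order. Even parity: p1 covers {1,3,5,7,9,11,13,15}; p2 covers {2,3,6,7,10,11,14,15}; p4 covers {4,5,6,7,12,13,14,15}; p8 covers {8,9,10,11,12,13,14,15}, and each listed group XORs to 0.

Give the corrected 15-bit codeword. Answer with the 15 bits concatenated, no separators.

s1 (pos 1,3,5,7,9,11,13,15): 1⊕0⊕0⊕1⊕1⊕1⊕0⊕1 = 1
s2 (pos 2,3,6,7,10,11,14,15): 1⊕0⊕1⊕1⊕1⊕1⊕0⊕1 = 0
s4 (pos 4,5,6,7,12,13,14,15): 0⊕0⊕1⊕1⊕1⊕0⊕0⊕1 = 0
s8 (pos 8,9,10,11,12,13,14,15): 0⊕1⊕1⊕1⊕1⊕0⊕0⊕1 = 1
Syndrome s8…s1 = 1001 → error at position 9.
Flip position 9: 110001101111001 → 110001100111001

110001100111001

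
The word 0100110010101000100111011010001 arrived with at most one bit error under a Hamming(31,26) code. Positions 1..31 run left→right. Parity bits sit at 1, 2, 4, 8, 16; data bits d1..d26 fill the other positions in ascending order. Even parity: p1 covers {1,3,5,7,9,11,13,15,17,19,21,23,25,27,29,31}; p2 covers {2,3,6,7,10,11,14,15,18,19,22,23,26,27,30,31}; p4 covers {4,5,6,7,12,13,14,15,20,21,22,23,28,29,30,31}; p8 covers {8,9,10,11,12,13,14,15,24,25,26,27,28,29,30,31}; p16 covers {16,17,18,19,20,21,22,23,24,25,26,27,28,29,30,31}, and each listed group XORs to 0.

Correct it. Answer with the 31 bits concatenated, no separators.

s1 (pos 1,3,5,7,9,11,13,15,17,19,21,23,25,27,29,31): 0⊕0⊕1⊕0⊕1⊕1⊕1⊕0⊕1⊕0⊕1⊕0⊕1⊕1⊕0⊕1 = 1
s2 (pos 2,3,6,7,10,11,14,15,18,19,22,23,26,27,30,31): 1⊕0⊕1⊕0⊕0⊕1⊕0⊕0⊕0⊕0⊕1⊕0⊕0⊕1⊕0⊕1 = 0
s4 (pos 4,5,6,7,12,13,14,15,20,21,22,23,28,29,30,31): 0⊕1⊕1⊕0⊕0⊕1⊕0⊕0⊕1⊕1⊕1⊕0⊕0⊕0⊕0⊕1 = 1
s8 (pos 8,9,10,11,12,13,14,15,24,25,26,27,28,29,30,31): 0⊕1⊕0⊕1⊕0⊕1⊕0⊕0⊕1⊕1⊕0⊕1⊕0⊕0⊕0⊕1 = 1
s16 (pos 16,17,18,19,20,21,22,23,24,25,26,27,28,29,30,31): 0⊕1⊕0⊕0⊕1⊕1⊕1⊕0⊕1⊕1⊕0⊕1⊕0⊕0⊕0⊕1 = 0
Syndrome s16…s1 = 01101 → error at position 13.
Flip position 13: 0100110010101000100111011010001 → 0100110010100000100111011010001

0100110010100000100111011010001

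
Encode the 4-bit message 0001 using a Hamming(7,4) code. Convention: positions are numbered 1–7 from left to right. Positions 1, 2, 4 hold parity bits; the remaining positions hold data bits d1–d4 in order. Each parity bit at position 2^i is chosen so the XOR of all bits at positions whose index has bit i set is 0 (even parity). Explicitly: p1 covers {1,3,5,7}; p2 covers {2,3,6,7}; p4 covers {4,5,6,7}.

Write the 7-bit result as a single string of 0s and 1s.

1101001

Place data at non-parity positions: p1 p2 0 p4 0 0 1
p1 (pos 1,3,5,7): XOR of data positions = 0⊕0⊕1 = 1
p2 (pos 2,3,6,7): XOR of data positions = 0⊕0⊕1 = 1
p4 (pos 4,5,6,7): XOR of data positions = 0⊕0⊕1 = 1
Codeword: 1101001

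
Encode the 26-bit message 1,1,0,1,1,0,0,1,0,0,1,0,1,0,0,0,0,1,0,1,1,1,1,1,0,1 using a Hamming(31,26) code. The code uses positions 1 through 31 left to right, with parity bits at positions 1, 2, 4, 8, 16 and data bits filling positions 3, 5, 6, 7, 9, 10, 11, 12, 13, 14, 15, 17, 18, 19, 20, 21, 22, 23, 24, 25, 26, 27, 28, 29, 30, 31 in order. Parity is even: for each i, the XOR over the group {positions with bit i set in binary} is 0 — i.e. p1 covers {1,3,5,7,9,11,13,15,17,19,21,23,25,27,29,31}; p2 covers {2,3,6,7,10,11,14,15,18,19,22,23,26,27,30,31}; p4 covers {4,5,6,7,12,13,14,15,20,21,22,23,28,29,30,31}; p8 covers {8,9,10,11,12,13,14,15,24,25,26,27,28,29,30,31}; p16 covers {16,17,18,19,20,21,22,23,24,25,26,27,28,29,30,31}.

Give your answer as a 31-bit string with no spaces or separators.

Place data at non-parity positions: p1 p2 1 p4 1 0 1 p8 1 0 0 1 0 0 1 p16 0 1 0 0 0 0 1 0 1 1 1 1 1 0 1
p1 (pos 1,3,5,7,9,11,13,15,17,19,21,23,25,27,29,31): XOR of data positions = 1⊕1⊕1⊕1⊕0⊕0⊕1⊕0⊕0⊕0⊕1⊕1⊕1⊕1⊕1 = 0
p2 (pos 2,3,6,7,10,11,14,15,18,19,22,23,26,27,30,31): XOR of data positions = 1⊕0⊕1⊕0⊕0⊕0⊕1⊕1⊕0⊕0⊕1⊕1⊕1⊕0⊕1 = 0
p4 (pos 4,5,6,7,12,13,14,15,20,21,22,23,28,29,30,31): XOR of data positions = 1⊕0⊕1⊕1⊕0⊕0⊕1⊕0⊕0⊕0⊕1⊕1⊕1⊕0⊕1 = 0
p8 (pos 8,9,10,11,12,13,14,15,24,25,26,27,28,29,30,31): XOR of data positions = 1⊕0⊕0⊕1⊕0⊕0⊕1⊕0⊕1⊕1⊕1⊕1⊕1⊕0⊕1 = 1
p16 (pos 16,17,18,19,20,21,22,23,24,25,26,27,28,29,30,31): XOR of data positions = 0⊕1⊕0⊕0⊕0⊕0⊕1⊕0⊕1⊕1⊕1⊕1⊕1⊕0⊕1 = 0
Codeword: 0010101110010010010000101111101

0010101110010010010000101111101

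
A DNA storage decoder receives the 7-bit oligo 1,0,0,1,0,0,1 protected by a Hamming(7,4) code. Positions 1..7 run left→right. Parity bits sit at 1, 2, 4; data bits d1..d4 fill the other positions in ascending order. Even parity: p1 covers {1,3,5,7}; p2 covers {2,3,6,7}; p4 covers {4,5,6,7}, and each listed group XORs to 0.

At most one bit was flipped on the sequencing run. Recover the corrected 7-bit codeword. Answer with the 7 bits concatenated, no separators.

1101001

s1 (pos 1,3,5,7): 1⊕0⊕0⊕1 = 0
s2 (pos 2,3,6,7): 0⊕0⊕0⊕1 = 1
s4 (pos 4,5,6,7): 1⊕0⊕0⊕1 = 0
Syndrome s4…s1 = 010 → error at position 2.
Flip position 2: 1001001 → 1101001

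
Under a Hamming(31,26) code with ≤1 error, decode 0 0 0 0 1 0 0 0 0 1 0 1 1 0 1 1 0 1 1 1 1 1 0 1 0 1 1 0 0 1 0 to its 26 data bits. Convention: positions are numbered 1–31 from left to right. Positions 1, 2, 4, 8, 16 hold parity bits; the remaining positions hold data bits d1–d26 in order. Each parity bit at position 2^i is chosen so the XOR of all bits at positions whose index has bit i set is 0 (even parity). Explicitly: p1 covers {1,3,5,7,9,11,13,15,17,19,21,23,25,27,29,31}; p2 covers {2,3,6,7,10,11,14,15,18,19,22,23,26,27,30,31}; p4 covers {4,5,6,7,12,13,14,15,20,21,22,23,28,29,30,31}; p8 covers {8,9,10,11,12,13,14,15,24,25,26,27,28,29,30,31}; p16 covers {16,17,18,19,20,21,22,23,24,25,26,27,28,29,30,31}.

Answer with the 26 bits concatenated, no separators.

01000101101011111010110010

s1 (pos 1,3,5,7,9,11,13,15,17,19,21,23,25,27,29,31): 0⊕0⊕1⊕0⊕0⊕0⊕1⊕1⊕0⊕1⊕1⊕0⊕0⊕1⊕0⊕0 = 0
s2 (pos 2,3,6,7,10,11,14,15,18,19,22,23,26,27,30,31): 0⊕0⊕0⊕0⊕1⊕0⊕0⊕1⊕1⊕1⊕1⊕0⊕1⊕1⊕1⊕0 = 0
s4 (pos 4,5,6,7,12,13,14,15,20,21,22,23,28,29,30,31): 0⊕1⊕0⊕0⊕1⊕1⊕0⊕1⊕1⊕1⊕1⊕0⊕0⊕0⊕1⊕0 = 0
s8 (pos 8,9,10,11,12,13,14,15,24,25,26,27,28,29,30,31): 0⊕0⊕1⊕0⊕1⊕1⊕0⊕1⊕1⊕0⊕1⊕1⊕0⊕0⊕1⊕0 = 0
s16 (pos 16,17,18,19,20,21,22,23,24,25,26,27,28,29,30,31): 1⊕0⊕1⊕1⊕1⊕1⊕1⊕0⊕1⊕0⊕1⊕1⊕0⊕0⊕1⊕0 = 0
Syndrome s16…s1 = 00000 → no error.
Read data bits from positions 3,5,6,7,9,10,11,12,13,14,15,17,18,19,20,21,22,23,24,25,26,27,28,29,30,31: 01000101101011111010110010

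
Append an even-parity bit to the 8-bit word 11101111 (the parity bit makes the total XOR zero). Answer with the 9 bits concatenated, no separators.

111011111

XOR of the 8 data bits: 1⊕1⊕1⊕0⊕1⊕1⊕1⊕1 = 1
Parity bit = 1 (so all 9 bits XOR to 0).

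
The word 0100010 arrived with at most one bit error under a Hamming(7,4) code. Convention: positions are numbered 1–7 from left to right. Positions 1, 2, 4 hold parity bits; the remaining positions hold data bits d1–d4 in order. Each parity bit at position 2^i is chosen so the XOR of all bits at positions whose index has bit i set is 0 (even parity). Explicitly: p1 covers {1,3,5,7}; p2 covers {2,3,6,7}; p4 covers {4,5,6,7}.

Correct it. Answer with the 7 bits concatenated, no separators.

0101010

s1 (pos 1,3,5,7): 0⊕0⊕0⊕0 = 0
s2 (pos 2,3,6,7): 1⊕0⊕1⊕0 = 0
s4 (pos 4,5,6,7): 0⊕0⊕1⊕0 = 1
Syndrome s4…s1 = 100 → error at position 4.
Flip position 4: 0100010 → 0101010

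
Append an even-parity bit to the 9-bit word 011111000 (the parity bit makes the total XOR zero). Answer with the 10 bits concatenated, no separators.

0111110001

XOR of the 9 data bits: 0⊕1⊕1⊕1⊕1⊕1⊕0⊕0⊕0 = 1
Parity bit = 1 (so all 10 bits XOR to 0).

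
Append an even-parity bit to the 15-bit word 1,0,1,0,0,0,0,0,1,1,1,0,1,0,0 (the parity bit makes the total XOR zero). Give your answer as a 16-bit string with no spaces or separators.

XOR of the 15 data bits: 1⊕0⊕1⊕0⊕0⊕0⊕0⊕0⊕1⊕1⊕1⊕0⊕1⊕0⊕0 = 0
Parity bit = 0 (so all 16 bits XOR to 0).

1010000011101000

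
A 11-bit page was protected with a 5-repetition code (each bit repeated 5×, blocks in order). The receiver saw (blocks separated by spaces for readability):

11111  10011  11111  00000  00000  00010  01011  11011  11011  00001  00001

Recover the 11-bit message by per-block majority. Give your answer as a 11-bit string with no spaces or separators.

11100011100

Block 1 (11111): 5 ones → 1
Block 2 (10011): 3 ones → 1
Block 3 (11111): 5 ones → 1
Block 4 (00000): 0 ones → 0
Block 5 (00000): 0 ones → 0
Block 6 (00010): 1 one → 0
Block 7 (01011): 3 ones → 1
Block 8 (11011): 4 ones → 1
Block 9 (11011): 4 ones → 1
Block 10 (00001): 1 one → 0
Block 11 (00001): 1 one → 0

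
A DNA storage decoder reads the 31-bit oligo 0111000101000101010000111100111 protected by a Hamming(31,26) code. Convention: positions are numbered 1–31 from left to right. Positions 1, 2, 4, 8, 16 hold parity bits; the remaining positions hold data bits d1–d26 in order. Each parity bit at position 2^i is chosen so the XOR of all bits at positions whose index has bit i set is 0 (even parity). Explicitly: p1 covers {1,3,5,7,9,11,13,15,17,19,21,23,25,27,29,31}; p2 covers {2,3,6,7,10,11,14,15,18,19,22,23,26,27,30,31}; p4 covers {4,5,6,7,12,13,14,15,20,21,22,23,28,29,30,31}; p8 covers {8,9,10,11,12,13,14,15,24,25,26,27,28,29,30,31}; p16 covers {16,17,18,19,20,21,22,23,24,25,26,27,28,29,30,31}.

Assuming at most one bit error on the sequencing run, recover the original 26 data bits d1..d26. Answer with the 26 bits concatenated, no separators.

10000100010010000111110111

s1 (pos 1,3,5,7,9,11,13,15,17,19,21,23,25,27,29,31): 0⊕1⊕0⊕0⊕0⊕0⊕0⊕0⊕0⊕0⊕0⊕1⊕1⊕0⊕1⊕1 = 1
s2 (pos 2,3,6,7,10,11,14,15,18,19,22,23,26,27,30,31): 1⊕1⊕0⊕0⊕1⊕0⊕1⊕0⊕1⊕0⊕0⊕1⊕1⊕0⊕1⊕1 = 1
s4 (pos 4,5,6,7,12,13,14,15,20,21,22,23,28,29,30,31): 1⊕0⊕0⊕0⊕0⊕0⊕1⊕0⊕0⊕0⊕0⊕1⊕0⊕1⊕1⊕1 = 0
s8 (pos 8,9,10,11,12,13,14,15,24,25,26,27,28,29,30,31): 1⊕0⊕1⊕0⊕0⊕0⊕1⊕0⊕1⊕1⊕1⊕0⊕0⊕1⊕1⊕1 = 1
s16 (pos 16,17,18,19,20,21,22,23,24,25,26,27,28,29,30,31): 1⊕0⊕1⊕0⊕0⊕0⊕0⊕1⊕1⊕1⊕1⊕0⊕0⊕1⊕1⊕1 = 1
Syndrome s16…s1 = 11011 → error at position 27.
Flip position 27: 0111000101000101010000111100111 → 0111000101000101010000111110111
Read data bits from positions 3,5,6,7,9,10,11,12,13,14,15,17,18,19,20,21,22,23,24,25,26,27,28,29,30,31: 10000100010010000111110111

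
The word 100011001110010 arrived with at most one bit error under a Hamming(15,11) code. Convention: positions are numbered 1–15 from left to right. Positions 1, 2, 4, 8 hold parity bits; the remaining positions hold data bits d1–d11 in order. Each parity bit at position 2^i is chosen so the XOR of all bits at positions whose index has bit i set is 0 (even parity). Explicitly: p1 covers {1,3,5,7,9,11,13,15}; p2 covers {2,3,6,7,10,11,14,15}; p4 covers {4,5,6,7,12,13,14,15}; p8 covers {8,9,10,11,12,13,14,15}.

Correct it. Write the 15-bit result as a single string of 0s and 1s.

100111001110010

s1 (pos 1,3,5,7,9,11,13,15): 1⊕0⊕1⊕0⊕1⊕1⊕0⊕0 = 0
s2 (pos 2,3,6,7,10,11,14,15): 0⊕0⊕1⊕0⊕1⊕1⊕1⊕0 = 0
s4 (pos 4,5,6,7,12,13,14,15): 0⊕1⊕1⊕0⊕0⊕0⊕1⊕0 = 1
s8 (pos 8,9,10,11,12,13,14,15): 0⊕1⊕1⊕1⊕0⊕0⊕1⊕0 = 0
Syndrome s8…s1 = 0100 → error at position 4.
Flip position 4: 100011001110010 → 100111001110010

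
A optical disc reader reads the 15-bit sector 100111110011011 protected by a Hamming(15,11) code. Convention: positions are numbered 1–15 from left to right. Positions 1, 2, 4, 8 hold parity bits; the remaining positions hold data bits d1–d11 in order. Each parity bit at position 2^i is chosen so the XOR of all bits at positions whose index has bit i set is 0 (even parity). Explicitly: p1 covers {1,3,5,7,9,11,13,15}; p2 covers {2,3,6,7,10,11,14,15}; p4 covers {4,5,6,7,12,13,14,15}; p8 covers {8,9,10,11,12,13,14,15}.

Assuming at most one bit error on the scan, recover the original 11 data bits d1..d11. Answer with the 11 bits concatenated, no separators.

01110011010

s1 (pos 1,3,5,7,9,11,13,15): 1⊕0⊕1⊕1⊕0⊕1⊕0⊕1 = 1
s2 (pos 2,3,6,7,10,11,14,15): 0⊕0⊕1⊕1⊕0⊕1⊕1⊕1 = 1
s4 (pos 4,5,6,7,12,13,14,15): 1⊕1⊕1⊕1⊕1⊕0⊕1⊕1 = 1
s8 (pos 8,9,10,11,12,13,14,15): 1⊕0⊕0⊕1⊕1⊕0⊕1⊕1 = 1
Syndrome s8…s1 = 1111 → error at position 15.
Flip position 15: 100111110011011 → 100111110011010
Read data bits from positions 3,5,6,7,9,10,11,12,13,14,15: 01110011010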